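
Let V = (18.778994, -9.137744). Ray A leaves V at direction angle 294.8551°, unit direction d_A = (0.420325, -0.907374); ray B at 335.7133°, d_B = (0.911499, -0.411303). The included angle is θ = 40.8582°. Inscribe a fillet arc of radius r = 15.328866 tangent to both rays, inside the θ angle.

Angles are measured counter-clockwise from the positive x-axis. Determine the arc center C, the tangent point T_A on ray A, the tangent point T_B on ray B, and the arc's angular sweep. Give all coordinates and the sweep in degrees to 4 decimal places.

bisector direction at 315.2842° = (0.710605,-0.703591)
center distance |VC| = r/sin(θ/2) = 15.328866/sin(20.4291°) = 43.916207
C = V + |VC|·bis = (49.9861,-40.0368)
T_A = V + ((C−V)·d_A)·d_A = V + 41.1541·d_A = (36.0771,-46.4799)
T_B = V + ((C−V)·d_B)·d_B = V + 41.1541·d_B = (56.2909,-26.0645)
sweep = 180° − θ = 139.1418°

center=(49.9861,-40.0368) T_A=(36.0771,-46.4799) T_B=(56.2909,-26.0645) sweep=139.1418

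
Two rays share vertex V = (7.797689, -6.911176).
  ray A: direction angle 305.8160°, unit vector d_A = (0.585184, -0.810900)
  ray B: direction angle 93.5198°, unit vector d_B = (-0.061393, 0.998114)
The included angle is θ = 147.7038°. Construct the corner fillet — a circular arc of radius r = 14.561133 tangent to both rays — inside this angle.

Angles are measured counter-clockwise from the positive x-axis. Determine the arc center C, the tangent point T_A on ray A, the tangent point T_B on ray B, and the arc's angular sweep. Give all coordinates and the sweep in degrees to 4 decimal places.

center=(22.0725,-1.8091) T_A=(10.2649,-10.3300) T_B=(7.5388,-2.7030) sweep=32.2962

bisector direction at 19.6679° = (0.941659,0.336568)
center distance |VC| = r/sin(θ/2) = 14.561133/sin(73.8519°) = 15.159225
C = V + |VC|·bis = (22.0725,-1.8091)
T_A = V + ((C−V)·d_A)·d_A = V + 4.2161·d_A = (10.2649,-10.3300)
T_B = V + ((C−V)·d_B)·d_B = V + 4.2161·d_B = (7.5388,-2.7030)
sweep = 180° − θ = 32.2962°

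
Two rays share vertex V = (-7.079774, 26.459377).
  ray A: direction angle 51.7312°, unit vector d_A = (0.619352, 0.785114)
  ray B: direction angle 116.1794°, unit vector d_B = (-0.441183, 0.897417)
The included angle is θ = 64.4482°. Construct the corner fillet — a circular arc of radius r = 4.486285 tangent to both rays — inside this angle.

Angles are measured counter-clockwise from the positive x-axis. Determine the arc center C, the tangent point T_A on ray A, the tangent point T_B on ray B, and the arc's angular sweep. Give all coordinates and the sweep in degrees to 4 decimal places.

bisector direction at 83.9553° = (0.105304,0.994440)
center distance |VC| = r/sin(θ/2) = 4.486285/sin(32.2241°) = 8.413380
C = V + |VC|·bis = (-6.1938,34.8260)
T_A = V + ((C−V)·d_A)·d_A = V + 7.1175·d_A = (-2.6716,32.0474)
T_B = V + ((C−V)·d_B)·d_B = V + 7.1175·d_B = (-10.2199,32.8467)
sweep = 180° − θ = 115.5518°

center=(-6.1938,34.8260) T_A=(-2.6716,32.0474) T_B=(-10.2199,32.8467) sweep=115.5518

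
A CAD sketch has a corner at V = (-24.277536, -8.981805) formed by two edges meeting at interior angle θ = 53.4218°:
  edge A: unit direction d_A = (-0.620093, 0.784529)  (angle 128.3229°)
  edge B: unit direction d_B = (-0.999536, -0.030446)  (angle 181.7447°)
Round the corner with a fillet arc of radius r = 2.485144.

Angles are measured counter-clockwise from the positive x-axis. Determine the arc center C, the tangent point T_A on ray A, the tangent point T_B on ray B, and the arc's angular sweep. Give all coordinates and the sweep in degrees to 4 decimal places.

bisector direction at 155.0338° = (-0.906557,0.422084)
center distance |VC| = r/sin(θ/2) = 2.485144/sin(26.7109°) = 5.528821
C = V + |VC|·bis = (-29.2897,-6.6482)
T_A = V + ((C−V)·d_A)·d_A = V + 4.9388·d_A = (-27.3401,-5.1072)
T_B = V + ((C−V)·d_B)·d_B = V + 4.9388·d_B = (-29.2141,-9.1322)
sweep = 180° − θ = 126.5782°

center=(-29.2897,-6.6482) T_A=(-27.3401,-5.1072) T_B=(-29.2141,-9.1322) sweep=126.5782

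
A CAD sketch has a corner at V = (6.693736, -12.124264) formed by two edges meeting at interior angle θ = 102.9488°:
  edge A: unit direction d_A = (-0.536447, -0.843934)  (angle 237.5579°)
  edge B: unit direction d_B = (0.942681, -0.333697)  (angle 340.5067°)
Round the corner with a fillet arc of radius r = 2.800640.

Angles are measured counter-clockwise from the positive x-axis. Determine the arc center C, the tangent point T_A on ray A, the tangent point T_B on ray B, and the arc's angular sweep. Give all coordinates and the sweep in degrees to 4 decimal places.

center=(7.8611,-15.5084) T_A=(5.4976,-14.0060) T_B=(8.7957,-12.8683) sweep=77.0512

bisector direction at 289.0323° = (0.326101,-0.945335)
center distance |VC| = r/sin(θ/2) = 2.800640/sin(51.4744°) = 3.579871
C = V + |VC|·bis = (7.8611,-15.5084)
T_A = V + ((C−V)·d_A)·d_A = V + 2.2298·d_A = (5.4976,-14.0060)
T_B = V + ((C−V)·d_B)·d_B = V + 2.2298·d_B = (8.7957,-12.8683)
sweep = 180° − θ = 77.0512°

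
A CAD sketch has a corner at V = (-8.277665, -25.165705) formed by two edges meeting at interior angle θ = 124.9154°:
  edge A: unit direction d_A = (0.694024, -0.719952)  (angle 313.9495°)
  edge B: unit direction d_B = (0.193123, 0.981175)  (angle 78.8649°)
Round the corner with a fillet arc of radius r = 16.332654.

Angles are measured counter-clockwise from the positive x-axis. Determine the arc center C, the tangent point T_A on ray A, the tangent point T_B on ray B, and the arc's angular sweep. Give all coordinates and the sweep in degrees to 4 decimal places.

bisector direction at 16.4072° = (0.959278,0.282462)
center distance |VC| = r/sin(θ/2) = 16.332654/sin(62.4577°) = 18.420224
C = V + |VC|·bis = (9.3925,-19.9627)
T_A = V + ((C−V)·d_A)·d_A = V + 8.5176·d_A = (-2.3663,-31.2979)
T_B = V + ((C−V)·d_B)·d_B = V + 8.5176·d_B = (-6.6327,-16.8085)
sweep = 180° − θ = 55.0846°

center=(9.3925,-19.9627) T_A=(-2.3663,-31.2979) T_B=(-6.6327,-16.8085) sweep=55.0846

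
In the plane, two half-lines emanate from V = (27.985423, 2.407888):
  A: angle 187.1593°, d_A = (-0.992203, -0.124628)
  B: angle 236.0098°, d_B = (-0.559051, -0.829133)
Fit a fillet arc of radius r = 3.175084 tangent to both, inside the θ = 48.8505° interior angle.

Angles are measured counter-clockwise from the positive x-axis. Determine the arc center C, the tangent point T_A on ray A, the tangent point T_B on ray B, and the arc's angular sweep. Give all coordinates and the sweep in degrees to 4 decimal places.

center=(21.4444,-1.6137) T_A=(21.0487,1.5366) T_B=(24.0770,-3.3888) sweep=131.1495

bisector direction at 211.5846° = (-0.851868,-0.523756)
center distance |VC| = r/sin(θ/2) = 3.175084/sin(24.4252°) = 7.678452
C = V + |VC|·bis = (21.4444,-1.6137)
T_A = V + ((C−V)·d_A)·d_A = V + 6.9912·d_A = (21.0487,1.5366)
T_B = V + ((C−V)·d_B)·d_B = V + 6.9912·d_B = (24.0770,-3.3888)
sweep = 180° − θ = 131.1495°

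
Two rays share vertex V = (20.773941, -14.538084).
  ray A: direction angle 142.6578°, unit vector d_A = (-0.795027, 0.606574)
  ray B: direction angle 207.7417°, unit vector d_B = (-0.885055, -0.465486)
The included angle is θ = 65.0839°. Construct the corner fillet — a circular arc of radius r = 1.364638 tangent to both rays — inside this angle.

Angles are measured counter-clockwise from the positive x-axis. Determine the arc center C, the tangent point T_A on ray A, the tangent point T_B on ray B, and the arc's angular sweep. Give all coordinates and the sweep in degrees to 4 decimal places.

center=(18.2459,-14.3258) T_A=(19.0737,-13.2409) T_B=(18.8812,-15.5336) sweep=114.9161

bisector direction at 175.1998° = (-0.996492,0.083682)
center distance |VC| = r/sin(θ/2) = 1.364638/sin(32.5419°) = 2.536893
C = V + |VC|·bis = (18.2459,-14.3258)
T_A = V + ((C−V)·d_A)·d_A = V + 2.1386·d_A = (19.0737,-13.2409)
T_B = V + ((C−V)·d_B)·d_B = V + 2.1386·d_B = (18.8812,-15.5336)
sweep = 180° − θ = 114.9161°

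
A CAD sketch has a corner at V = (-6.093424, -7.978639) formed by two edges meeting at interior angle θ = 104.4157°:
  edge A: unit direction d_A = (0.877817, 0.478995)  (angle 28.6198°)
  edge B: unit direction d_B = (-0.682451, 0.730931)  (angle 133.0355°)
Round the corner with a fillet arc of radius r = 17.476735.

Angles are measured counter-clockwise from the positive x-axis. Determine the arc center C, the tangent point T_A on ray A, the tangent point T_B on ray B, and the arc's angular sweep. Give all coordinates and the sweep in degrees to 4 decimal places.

center=(-2.5681,13.8543) T_A=(5.8032,-1.4871) T_B=(-15.3424,1.9273) sweep=75.5843

bisector direction at 80.8277° = (0.159405,0.987213)
center distance |VC| = r/sin(θ/2) = 17.476735/sin(52.2079°) = 22.115759
C = V + |VC|·bis = (-2.5681,13.8543)
T_A = V + ((C−V)·d_A)·d_A = V + 13.5525·d_A = (5.8032,-1.4871)
T_B = V + ((C−V)·d_B)·d_B = V + 13.5525·d_B = (-15.3424,1.9273)
sweep = 180° − θ = 75.5843°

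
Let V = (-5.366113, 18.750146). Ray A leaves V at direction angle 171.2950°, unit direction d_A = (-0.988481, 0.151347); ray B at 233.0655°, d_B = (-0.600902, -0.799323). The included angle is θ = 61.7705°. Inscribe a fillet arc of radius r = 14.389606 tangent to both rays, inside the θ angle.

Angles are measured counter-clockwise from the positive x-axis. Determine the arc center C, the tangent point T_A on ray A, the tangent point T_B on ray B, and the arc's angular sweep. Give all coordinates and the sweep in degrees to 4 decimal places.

center=(-31.3241,8.1673) T_A=(-29.1463,22.3912) T_B=(-19.8222,-0.4794) sweep=118.2295

bisector direction at 202.1803° = (-0.926001,-0.377522)
center distance |VC| = r/sin(θ/2) = 14.389606/sin(30.8852°) = 28.032410
C = V + |VC|·bis = (-31.3241,8.1673)
T_A = V + ((C−V)·d_A)·d_A = V + 24.0573·d_A = (-29.1463,22.3912)
T_B = V + ((C−V)·d_B)·d_B = V + 24.0573·d_B = (-19.8222,-0.4794)
sweep = 180° − θ = 118.2295°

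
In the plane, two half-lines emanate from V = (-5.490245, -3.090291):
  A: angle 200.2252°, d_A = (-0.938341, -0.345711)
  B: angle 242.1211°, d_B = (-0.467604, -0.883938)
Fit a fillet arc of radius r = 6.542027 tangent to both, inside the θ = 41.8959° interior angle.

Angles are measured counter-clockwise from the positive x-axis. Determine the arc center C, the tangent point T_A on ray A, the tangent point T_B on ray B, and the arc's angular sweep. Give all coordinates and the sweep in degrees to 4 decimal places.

center=(-19.2639,-15.1368) T_A=(-21.5255,-8.9981) T_B=(-13.4811,-18.1959) sweep=138.1041

bisector direction at 221.1732° = (-0.752724,-0.658337)
center distance |VC| = r/sin(θ/2) = 6.542027/sin(20.9479°) = 18.298368
C = V + |VC|·bis = (-19.2639,-15.1368)
T_A = V + ((C−V)·d_A)·d_A = V + 17.0889·d_A = (-21.5255,-8.9981)
T_B = V + ((C−V)·d_B)·d_B = V + 17.0889·d_B = (-13.4811,-18.1959)
sweep = 180° − θ = 138.1041°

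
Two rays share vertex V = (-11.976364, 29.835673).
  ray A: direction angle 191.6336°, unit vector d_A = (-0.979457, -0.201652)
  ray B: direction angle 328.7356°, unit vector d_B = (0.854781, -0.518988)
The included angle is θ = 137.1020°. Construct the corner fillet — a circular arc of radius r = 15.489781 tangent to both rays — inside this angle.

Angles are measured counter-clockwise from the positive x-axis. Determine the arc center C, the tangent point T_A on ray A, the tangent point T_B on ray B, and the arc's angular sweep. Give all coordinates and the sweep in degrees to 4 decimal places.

bisector direction at 260.1846° = (-0.170474,-0.985362)
center distance |VC| = r/sin(θ/2) = 15.489781/sin(68.5510°) = 16.642375
C = V + |VC|·bis = (-14.8135,13.4369)
T_A = V + ((C−V)·d_A)·d_A = V + 6.0857·d_A = (-17.9370,28.6085)
T_B = V + ((C−V)·d_B)·d_B = V + 6.0857·d_B = (-6.7744,26.6773)
sweep = 180° − θ = 42.8980°

center=(-14.8135,13.4369) T_A=(-17.9370,28.6085) T_B=(-6.7744,26.6773) sweep=42.8980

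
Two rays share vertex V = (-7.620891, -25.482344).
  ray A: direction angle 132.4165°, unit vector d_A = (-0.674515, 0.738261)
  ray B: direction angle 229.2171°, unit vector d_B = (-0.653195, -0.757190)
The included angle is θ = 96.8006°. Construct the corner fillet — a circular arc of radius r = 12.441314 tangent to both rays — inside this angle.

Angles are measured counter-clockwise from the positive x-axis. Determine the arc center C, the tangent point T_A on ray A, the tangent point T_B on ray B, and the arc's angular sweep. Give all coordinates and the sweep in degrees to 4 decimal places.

bisector direction at 180.8168° = (-0.999898,-0.014255)
center distance |VC| = r/sin(θ/2) = 12.441314/sin(48.4003°) = 16.637186
C = V + |VC|·bis = (-24.2564,-25.7195)
T_A = V + ((C−V)·d_A)·d_A = V + 11.0458·d_A = (-15.0714,-17.3277)
T_B = V + ((C−V)·d_B)·d_B = V + 11.0458·d_B = (-14.8359,-33.8461)
sweep = 180° − θ = 83.1994°

center=(-24.2564,-25.7195) T_A=(-15.0714,-17.3277) T_B=(-14.8359,-33.8461) sweep=83.1994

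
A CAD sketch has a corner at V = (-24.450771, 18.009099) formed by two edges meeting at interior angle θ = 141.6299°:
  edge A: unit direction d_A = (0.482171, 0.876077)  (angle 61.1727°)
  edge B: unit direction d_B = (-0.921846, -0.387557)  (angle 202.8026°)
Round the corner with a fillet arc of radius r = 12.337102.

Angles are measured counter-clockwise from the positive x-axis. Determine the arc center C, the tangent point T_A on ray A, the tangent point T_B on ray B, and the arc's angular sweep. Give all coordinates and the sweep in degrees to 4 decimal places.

center=(-33.1892,27.7184) T_A=(-22.3810,21.7698) T_B=(-28.4079,16.3455) sweep=38.3701

bisector direction at 131.9877° = (-0.668970,0.743289)
center distance |VC| = r/sin(θ/2) = 12.337102/sin(70.8149°) = 13.062569
C = V + |VC|·bis = (-33.1892,27.7184)
T_A = V + ((C−V)·d_A)·d_A = V + 4.2926·d_A = (-22.3810,21.7698)
T_B = V + ((C−V)·d_B)·d_B = V + 4.2926·d_B = (-28.4079,16.3455)
sweep = 180° − θ = 38.3701°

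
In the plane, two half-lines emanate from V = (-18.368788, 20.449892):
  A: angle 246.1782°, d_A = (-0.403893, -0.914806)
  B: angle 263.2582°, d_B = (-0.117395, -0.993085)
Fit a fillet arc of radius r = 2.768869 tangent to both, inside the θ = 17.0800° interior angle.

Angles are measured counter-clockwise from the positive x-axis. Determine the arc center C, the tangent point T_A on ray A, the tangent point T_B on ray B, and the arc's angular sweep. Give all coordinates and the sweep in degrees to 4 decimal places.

bisector direction at 254.7182° = (-0.263567,-0.964641)
center distance |VC| = r/sin(θ/2) = 2.768869/sin(8.5400°) = 18.645603
C = V + |VC|·bis = (-23.2831,2.4636)
T_A = V + ((C−V)·d_A)·d_A = V + 18.4389·d_A = (-25.8161,3.5819)
T_B = V + ((C−V)·d_B)·d_B = V + 18.4389·d_B = (-20.5334,2.1385)
sweep = 180° − θ = 162.9200°

center=(-23.2831,2.4636) T_A=(-25.8161,3.5819) T_B=(-20.5334,2.1385) sweep=162.9200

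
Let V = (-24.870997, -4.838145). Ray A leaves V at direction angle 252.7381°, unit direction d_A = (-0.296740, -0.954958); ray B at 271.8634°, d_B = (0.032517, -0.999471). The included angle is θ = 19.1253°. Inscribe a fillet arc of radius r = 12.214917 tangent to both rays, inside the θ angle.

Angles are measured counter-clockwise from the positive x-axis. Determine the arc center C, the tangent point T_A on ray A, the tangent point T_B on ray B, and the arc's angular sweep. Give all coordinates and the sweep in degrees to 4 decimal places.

center=(-34.7218,-77.7033) T_A=(-46.3865,-74.0787) T_B=(-22.5133,-77.3061) sweep=160.8747

bisector direction at 262.3008° = (-0.133973,-0.990985)
center distance |VC| = r/sin(θ/2) = 12.214917/sin(9.5626°) = 73.528045
C = V + |VC|·bis = (-34.7218,-77.7033)
T_A = V + ((C−V)·d_A)·d_A = V + 72.5063·d_A = (-46.3865,-74.0787)
T_B = V + ((C−V)·d_B)·d_B = V + 72.5063·d_B = (-22.5133,-77.3061)
sweep = 180° − θ = 160.8747°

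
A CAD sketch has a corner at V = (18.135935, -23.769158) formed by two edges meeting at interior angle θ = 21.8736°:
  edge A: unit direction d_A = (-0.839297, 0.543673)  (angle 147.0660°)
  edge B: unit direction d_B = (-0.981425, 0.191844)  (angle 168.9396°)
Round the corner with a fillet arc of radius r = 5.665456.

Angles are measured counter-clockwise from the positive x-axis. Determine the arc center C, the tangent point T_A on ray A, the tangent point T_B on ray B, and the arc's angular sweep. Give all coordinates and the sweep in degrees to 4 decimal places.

center=(-9.5515,-12.5843) T_A=(-6.4713,-7.8293) T_B=(-10.6384,-18.1445) sweep=158.1264

bisector direction at 158.0028° = (-0.927202,0.374561)
center distance |VC| = r/sin(θ/2) = 5.665456/sin(10.9368°) = 29.861237
C = V + |VC|·bis = (-9.5515,-12.5843)
T_A = V + ((C−V)·d_A)·d_A = V + 29.3189·d_A = (-6.4713,-7.8293)
T_B = V + ((C−V)·d_B)·d_B = V + 29.3189·d_B = (-10.6384,-18.1445)
sweep = 180° − θ = 158.1264°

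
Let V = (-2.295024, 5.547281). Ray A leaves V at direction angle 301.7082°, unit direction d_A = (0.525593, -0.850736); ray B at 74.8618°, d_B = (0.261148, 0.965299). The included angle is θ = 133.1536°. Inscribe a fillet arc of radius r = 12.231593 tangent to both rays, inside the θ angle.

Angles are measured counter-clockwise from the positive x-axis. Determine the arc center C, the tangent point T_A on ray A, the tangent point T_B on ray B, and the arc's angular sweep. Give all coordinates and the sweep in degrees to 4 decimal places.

bisector direction at 8.2850° = (0.989564,0.144097)
center distance |VC| = r/sin(θ/2) = 12.231593/sin(66.5768°) = 13.330075
C = V + |VC|·bis = (10.8959,7.4681)
T_A = V + ((C−V)·d_A)·d_A = V + 5.2990·d_A = (0.4901,1.0393)
T_B = V + ((C−V)·d_B)·d_B = V + 5.2990·d_B = (-0.9112,10.6624)
sweep = 180° − θ = 46.8464°

center=(10.8959,7.4681) T_A=(0.4901,1.0393) T_B=(-0.9112,10.6624) sweep=46.8464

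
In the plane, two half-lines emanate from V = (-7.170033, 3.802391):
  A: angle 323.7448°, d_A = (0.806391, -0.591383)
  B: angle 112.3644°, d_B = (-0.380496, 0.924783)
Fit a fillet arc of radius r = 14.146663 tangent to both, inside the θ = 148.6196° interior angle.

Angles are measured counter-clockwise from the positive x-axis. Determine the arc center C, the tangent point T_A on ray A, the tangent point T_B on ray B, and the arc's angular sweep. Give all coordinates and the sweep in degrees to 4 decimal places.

bisector direction at 38.0546° = (0.787424,0.616412)
center distance |VC| = r/sin(θ/2) = 14.146663/sin(74.3098°) = 14.694198
C = V + |VC|·bis = (4.4005,12.8601)
T_A = V + ((C−V)·d_A)·d_A = V + 3.9738·d_A = (-3.9656,1.4523)
T_B = V + ((C−V)·d_B)·d_B = V + 3.9738·d_B = (-8.6821,7.4773)
sweep = 180° − θ = 31.3804°

center=(4.4005,12.8601) T_A=(-3.9656,1.4523) T_B=(-8.6821,7.4773) sweep=31.3804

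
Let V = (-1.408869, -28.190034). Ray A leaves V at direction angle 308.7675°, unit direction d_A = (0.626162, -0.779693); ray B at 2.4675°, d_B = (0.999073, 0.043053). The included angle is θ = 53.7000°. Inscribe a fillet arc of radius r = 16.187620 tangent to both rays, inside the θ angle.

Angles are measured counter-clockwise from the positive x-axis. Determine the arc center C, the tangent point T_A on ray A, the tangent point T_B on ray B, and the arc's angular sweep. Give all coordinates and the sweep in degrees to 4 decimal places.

center=(31.2351,-42.9860) T_A=(18.6137,-53.1220) T_B=(30.5382,-26.8134) sweep=126.3000

bisector direction at 335.6175° = (0.910810,-0.412826)
center distance |VC| = r/sin(θ/2) = 16.187620/sin(26.8500°) = 35.840572
C = V + |VC|·bis = (31.2351,-42.9860)
T_A = V + ((C−V)·d_A)·d_A = V + 31.9767·d_A = (18.6137,-53.1220)
T_B = V + ((C−V)·d_B)·d_B = V + 31.9767·d_B = (30.5382,-26.8134)
sweep = 180° − θ = 126.3000°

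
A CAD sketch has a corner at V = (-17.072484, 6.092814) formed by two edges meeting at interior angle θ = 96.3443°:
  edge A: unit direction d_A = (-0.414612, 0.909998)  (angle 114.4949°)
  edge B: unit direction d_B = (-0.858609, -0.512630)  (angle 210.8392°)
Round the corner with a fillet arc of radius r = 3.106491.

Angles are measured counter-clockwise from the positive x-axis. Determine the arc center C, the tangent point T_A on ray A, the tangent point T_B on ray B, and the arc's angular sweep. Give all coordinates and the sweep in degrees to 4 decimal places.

bisector direction at 162.6670° = (-0.954590,0.297924)
center distance |VC| = r/sin(θ/2) = 3.106491/sin(48.1722°) = 4.168936
C = V + |VC|·bis = (-21.0521,7.3348)
T_A = V + ((C−V)·d_A)·d_A = V + 2.7802·d_A = (-18.2252,8.6228)
T_B = V + ((C−V)·d_B)·d_B = V + 2.7802·d_B = (-19.4596,4.6676)
sweep = 180° − θ = 83.6557°

center=(-21.0521,7.3348) T_A=(-18.2252,8.6228) T_B=(-19.4596,4.6676) sweep=83.6557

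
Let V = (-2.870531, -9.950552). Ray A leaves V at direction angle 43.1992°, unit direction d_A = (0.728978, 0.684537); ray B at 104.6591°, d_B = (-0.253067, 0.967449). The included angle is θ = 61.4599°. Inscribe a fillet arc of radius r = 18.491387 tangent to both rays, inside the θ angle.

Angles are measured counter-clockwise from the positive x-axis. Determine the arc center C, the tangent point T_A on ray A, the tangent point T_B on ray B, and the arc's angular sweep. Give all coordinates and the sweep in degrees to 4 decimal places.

bisector direction at 73.9291° = (0.276826,0.960920)
center distance |VC| = r/sin(θ/2) = 18.491387/sin(30.7299°) = 36.187212
C = V + |VC|·bis = (7.1470,24.8225)
T_A = V + ((C−V)·d_A)·d_A = V + 31.1060·d_A = (19.8051,11.3426)
T_B = V + ((C−V)·d_B)·d_B = V + 31.1060·d_B = (-10.7424,20.1429)
sweep = 180° − θ = 118.5401°

center=(7.1470,24.8225) T_A=(19.8051,11.3426) T_B=(-10.7424,20.1429) sweep=118.5401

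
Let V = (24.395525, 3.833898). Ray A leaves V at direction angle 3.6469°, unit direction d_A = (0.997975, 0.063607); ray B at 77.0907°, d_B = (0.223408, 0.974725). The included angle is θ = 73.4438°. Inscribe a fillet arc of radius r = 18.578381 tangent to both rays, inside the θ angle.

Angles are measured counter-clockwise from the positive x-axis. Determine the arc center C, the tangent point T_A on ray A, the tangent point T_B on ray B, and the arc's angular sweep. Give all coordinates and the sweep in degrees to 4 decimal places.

bisector direction at 40.3688° = (0.761891,0.647705)
center distance |VC| = r/sin(θ/2) = 18.578381/sin(36.7219°) = 31.071083
C = V + |VC|·bis = (48.0683,23.9588)
T_A = V + ((C−V)·d_A)·d_A = V + 24.9049·d_A = (49.2500,5.4180)
T_B = V + ((C−V)·d_B)·d_B = V + 24.9049·d_B = (29.9595,28.1094)
sweep = 180° − θ = 106.5562°

center=(48.0683,23.9588) T_A=(49.2500,5.4180) T_B=(29.9595,28.1094) sweep=106.5562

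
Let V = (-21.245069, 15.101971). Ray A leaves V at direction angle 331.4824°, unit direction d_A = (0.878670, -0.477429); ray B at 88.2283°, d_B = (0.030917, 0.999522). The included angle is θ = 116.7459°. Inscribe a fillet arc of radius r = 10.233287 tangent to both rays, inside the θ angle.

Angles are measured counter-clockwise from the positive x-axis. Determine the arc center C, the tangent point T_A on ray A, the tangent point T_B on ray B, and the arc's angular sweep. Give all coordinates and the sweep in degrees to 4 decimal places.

center=(-10.8218,21.0848) T_A=(-15.7075,12.0931) T_B=(-21.0502,21.4012) sweep=63.2541

bisector direction at 29.8553° = (0.867285,0.497812)
center distance |VC| = r/sin(θ/2) = 10.233287/sin(58.3730°) = 12.018243
C = V + |VC|·bis = (-10.8218,21.0848)
T_A = V + ((C−V)·d_A)·d_A = V + 6.3022·d_A = (-15.7075,12.0931)
T_B = V + ((C−V)·d_B)·d_B = V + 6.3022·d_B = (-21.0502,21.4012)
sweep = 180° − θ = 63.2541°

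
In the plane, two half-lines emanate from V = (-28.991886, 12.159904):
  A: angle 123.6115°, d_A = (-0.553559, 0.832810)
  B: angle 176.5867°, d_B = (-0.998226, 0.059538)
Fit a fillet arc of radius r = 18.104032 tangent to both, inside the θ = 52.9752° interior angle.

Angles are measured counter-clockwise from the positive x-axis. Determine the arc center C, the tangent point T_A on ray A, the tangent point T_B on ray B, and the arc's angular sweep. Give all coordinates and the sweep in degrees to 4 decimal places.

bisector direction at 150.0991° = (-0.866889,0.498501)
center distance |VC| = r/sin(θ/2) = 18.104032/sin(26.4876°) = 40.591625
C = V + |VC|·bis = (-64.1803,32.3949)
T_A = V + ((C−V)·d_A)·d_A = V + 36.3308·d_A = (-49.1031,42.4165)
T_B = V + ((C−V)·d_B)·d_B = V + 36.3308·d_B = (-65.2582,14.3230)
sweep = 180° − θ = 127.0248°

center=(-64.1803,32.3949) T_A=(-49.1031,42.4165) T_B=(-65.2582,14.3230) sweep=127.0248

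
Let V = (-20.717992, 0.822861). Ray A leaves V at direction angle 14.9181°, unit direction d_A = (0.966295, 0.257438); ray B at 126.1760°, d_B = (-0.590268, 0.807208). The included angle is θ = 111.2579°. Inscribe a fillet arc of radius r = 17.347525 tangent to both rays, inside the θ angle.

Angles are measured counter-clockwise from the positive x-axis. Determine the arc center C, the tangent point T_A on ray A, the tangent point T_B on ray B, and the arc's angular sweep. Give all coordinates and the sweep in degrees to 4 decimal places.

bisector direction at 70.5470° = (0.333033,0.942915)
center distance |VC| = r/sin(θ/2) = 17.347525/sin(55.6290°) = 21.017142
C = V + |VC|·bis = (-13.7186,20.6402)
T_A = V + ((C−V)·d_A)·d_A = V + 11.8652·d_A = (-9.2527,3.8774)
T_B = V + ((C−V)·d_B)·d_B = V + 11.8652·d_B = (-27.7217,10.4006)
sweep = 180° − θ = 68.7421°

center=(-13.7186,20.6402) T_A=(-9.2527,3.8774) T_B=(-27.7217,10.4006) sweep=68.7421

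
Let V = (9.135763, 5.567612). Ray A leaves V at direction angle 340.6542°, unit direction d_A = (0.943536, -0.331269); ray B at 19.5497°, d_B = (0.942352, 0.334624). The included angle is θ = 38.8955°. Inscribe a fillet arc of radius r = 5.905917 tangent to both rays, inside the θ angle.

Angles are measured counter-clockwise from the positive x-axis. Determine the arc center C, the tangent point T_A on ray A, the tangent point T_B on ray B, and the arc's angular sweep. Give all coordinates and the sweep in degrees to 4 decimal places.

bisector direction at 0.1020° = (0.999998,0.001779)
center distance |VC| = r/sin(θ/2) = 5.905917/sin(19.4477°) = 17.738305
C = V + |VC|·bis = (26.8740,5.5992)
T_A = V + ((C−V)·d_A)·d_A = V + 16.7263·d_A = (24.9176,0.0267)
T_B = V + ((C−V)·d_B)·d_B = V + 16.7263·d_B = (24.8978,11.1646)
sweep = 180° − θ = 141.1045°

center=(26.8740,5.5992) T_A=(24.9176,0.0267) T_B=(24.8978,11.1646) sweep=141.1045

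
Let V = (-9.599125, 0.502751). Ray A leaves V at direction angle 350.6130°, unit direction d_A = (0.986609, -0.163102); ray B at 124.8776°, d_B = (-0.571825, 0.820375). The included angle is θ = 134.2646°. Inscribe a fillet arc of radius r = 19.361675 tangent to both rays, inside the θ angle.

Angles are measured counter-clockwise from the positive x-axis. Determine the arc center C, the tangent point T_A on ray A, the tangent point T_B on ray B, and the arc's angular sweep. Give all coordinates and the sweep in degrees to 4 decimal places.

bisector direction at 57.7453° = (0.533684,0.845684)
center distance |VC| = r/sin(θ/2) = 19.361675/sin(67.1323°) = 21.013217
C = V + |VC|·bis = (1.6153,18.2733)
T_A = V + ((C−V)·d_A)·d_A = V + 8.1658·d_A = (-1.5426,-0.8291)
T_B = V + ((C−V)·d_B)·d_B = V + 8.1658·d_B = (-14.2686,7.2018)
sweep = 180° − θ = 45.7354°

center=(1.6153,18.2733) T_A=(-1.5426,-0.8291) T_B=(-14.2686,7.2018) sweep=45.7354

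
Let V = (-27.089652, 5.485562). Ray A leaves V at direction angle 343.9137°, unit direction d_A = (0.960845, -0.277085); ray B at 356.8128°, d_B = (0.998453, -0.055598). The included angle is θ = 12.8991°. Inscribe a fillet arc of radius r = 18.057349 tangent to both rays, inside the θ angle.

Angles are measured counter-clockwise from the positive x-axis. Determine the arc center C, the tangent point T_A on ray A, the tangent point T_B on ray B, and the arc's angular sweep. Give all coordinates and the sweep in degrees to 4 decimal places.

bisector direction at 350.3632° = (0.985889,-0.167401)
center distance |VC| = r/sin(θ/2) = 18.057349/sin(6.4496°) = 160.755100
C = V + |VC|·bis = (131.3970,-21.4250)
T_A = V + ((C−V)·d_A)·d_A = V + 159.7377·d_A = (126.3936,-38.7753)
T_B = V + ((C−V)·d_B)·d_B = V + 159.7377·d_B = (132.4010,-3.3956)
sweep = 180° − θ = 167.1009°

center=(131.3970,-21.4250) T_A=(126.3936,-38.7753) T_B=(132.4010,-3.3956) sweep=167.1009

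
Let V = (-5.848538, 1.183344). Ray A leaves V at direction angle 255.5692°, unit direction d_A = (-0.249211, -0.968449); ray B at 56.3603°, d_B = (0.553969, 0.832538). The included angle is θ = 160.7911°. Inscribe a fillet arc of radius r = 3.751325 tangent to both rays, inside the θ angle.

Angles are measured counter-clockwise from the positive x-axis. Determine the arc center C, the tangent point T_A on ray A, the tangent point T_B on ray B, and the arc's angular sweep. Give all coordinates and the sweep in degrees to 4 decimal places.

bisector direction at 335.9648° = (0.913295,-0.407299)
center distance |VC| = r/sin(θ/2) = 3.751325/sin(80.3956°) = 3.804655
C = V + |VC|·bis = (-2.3738,-0.3663)
T_A = V + ((C−V)·d_A)·d_A = V + 0.6348·d_A = (-6.0067,0.5686)
T_B = V + ((C−V)·d_B)·d_B = V + 0.6348·d_B = (-5.4969,1.7118)
sweep = 180° − θ = 19.2089°

center=(-2.3738,-0.3663) T_A=(-6.0067,0.5686) T_B=(-5.4969,1.7118) sweep=19.2089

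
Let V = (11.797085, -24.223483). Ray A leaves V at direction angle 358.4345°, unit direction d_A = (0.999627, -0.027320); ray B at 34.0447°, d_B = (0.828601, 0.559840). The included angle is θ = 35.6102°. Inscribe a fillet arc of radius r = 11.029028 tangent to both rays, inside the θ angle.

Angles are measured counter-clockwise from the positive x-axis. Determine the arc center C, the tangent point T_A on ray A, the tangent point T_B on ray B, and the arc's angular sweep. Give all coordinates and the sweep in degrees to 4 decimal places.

center=(46.4265,-14.1368) T_A=(46.1252,-25.1617) T_B=(40.2520,-4.9981) sweep=144.3898

bisector direction at 16.2396° = (0.960101,0.279655)
center distance |VC| = r/sin(θ/2) = 11.029028/sin(17.8051°) = 36.068500
C = V + |VC|·bis = (46.4265,-14.1368)
T_A = V + ((C−V)·d_A)·d_A = V + 34.3409·d_A = (46.1252,-25.1617)
T_B = V + ((C−V)·d_B)·d_B = V + 34.3409·d_B = (40.2520,-4.9981)
sweep = 180° − θ = 144.3898°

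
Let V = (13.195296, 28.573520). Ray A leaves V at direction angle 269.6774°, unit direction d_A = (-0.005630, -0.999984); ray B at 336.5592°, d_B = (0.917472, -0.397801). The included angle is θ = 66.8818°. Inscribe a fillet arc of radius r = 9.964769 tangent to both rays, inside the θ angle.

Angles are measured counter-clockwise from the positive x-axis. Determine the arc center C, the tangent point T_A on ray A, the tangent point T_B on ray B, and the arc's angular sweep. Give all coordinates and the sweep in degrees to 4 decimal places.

center=(23.0750,13.4287) T_A=(13.1103,13.4848) T_B=(27.0389,22.5711) sweep=113.1182

bisector direction at 303.1183° = (0.546369,-0.837544)
center distance |VC| = r/sin(θ/2) = 9.964769/sin(33.4409°) = 18.082368
C = V + |VC|·bis = (23.0750,13.4287)
T_A = V + ((C−V)·d_A)·d_A = V + 15.0889·d_A = (13.1103,13.4848)
T_B = V + ((C−V)·d_B)·d_B = V + 15.0889·d_B = (27.0389,22.5711)
sweep = 180° − θ = 113.1182°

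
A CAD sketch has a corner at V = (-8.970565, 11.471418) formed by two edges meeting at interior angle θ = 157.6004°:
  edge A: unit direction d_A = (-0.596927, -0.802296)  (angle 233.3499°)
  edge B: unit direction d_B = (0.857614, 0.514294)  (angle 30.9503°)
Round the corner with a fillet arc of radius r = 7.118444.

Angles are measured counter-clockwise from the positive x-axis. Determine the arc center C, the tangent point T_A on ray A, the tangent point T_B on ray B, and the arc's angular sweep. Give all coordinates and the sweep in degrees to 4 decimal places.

bisector direction at 312.1501° = (0.671075,-0.741389)
center distance |VC| = r/sin(θ/2) = 7.118444/sin(78.8002°) = 7.256641
C = V + |VC|·bis = (-4.1008,6.0914)
T_A = V + ((C−V)·d_A)·d_A = V + 1.4095·d_A = (-9.8119,10.3406)
T_B = V + ((C−V)·d_B)·d_B = V + 1.4095·d_B = (-7.7618,12.1963)
sweep = 180° − θ = 22.3996°

center=(-4.1008,6.0914) T_A=(-9.8119,10.3406) T_B=(-7.7618,12.1963) sweep=22.3996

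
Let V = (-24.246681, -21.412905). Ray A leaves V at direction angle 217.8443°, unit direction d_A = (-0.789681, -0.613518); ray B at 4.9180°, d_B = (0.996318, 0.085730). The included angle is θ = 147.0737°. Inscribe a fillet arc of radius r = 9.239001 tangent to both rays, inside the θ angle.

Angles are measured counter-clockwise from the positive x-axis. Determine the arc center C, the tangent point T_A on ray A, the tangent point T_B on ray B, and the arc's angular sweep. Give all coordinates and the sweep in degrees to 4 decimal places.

bisector direction at 291.3811° = (0.364570,-0.931176)
center distance |VC| = r/sin(θ/2) = 9.239001/sin(73.5369°) = 9.633973
C = V + |VC|·bis = (-20.7344,-30.3838)
T_A = V + ((C−V)·d_A)·d_A = V + 2.7303·d_A = (-26.4027,-23.0880)
T_B = V + ((C−V)·d_B)·d_B = V + 2.7303·d_B = (-21.5265,-21.1788)
sweep = 180° − θ = 32.9263°

center=(-20.7344,-30.3838) T_A=(-26.4027,-23.0880) T_B=(-21.5265,-21.1788) sweep=32.9263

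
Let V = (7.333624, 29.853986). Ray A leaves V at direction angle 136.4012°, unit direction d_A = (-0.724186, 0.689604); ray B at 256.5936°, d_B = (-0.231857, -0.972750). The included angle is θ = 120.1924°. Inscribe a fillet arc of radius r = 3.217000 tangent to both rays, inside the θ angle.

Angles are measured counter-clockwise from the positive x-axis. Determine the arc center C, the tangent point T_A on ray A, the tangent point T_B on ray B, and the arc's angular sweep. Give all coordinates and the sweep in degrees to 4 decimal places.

center=(3.7753,28.8001) T_A=(5.9938,31.1299) T_B=(6.9047,28.0543) sweep=59.8076

bisector direction at 196.4974° = (-0.958833,-0.283972)
center distance |VC| = r/sin(θ/2) = 3.217000/sin(60.0962°) = 3.711079
C = V + |VC|·bis = (3.7753,28.8001)
T_A = V + ((C−V)·d_A)·d_A = V + 1.8501·d_A = (5.9938,31.1299)
T_B = V + ((C−V)·d_B)·d_B = V + 1.8501·d_B = (6.9047,28.0543)
sweep = 180° − θ = 59.8076°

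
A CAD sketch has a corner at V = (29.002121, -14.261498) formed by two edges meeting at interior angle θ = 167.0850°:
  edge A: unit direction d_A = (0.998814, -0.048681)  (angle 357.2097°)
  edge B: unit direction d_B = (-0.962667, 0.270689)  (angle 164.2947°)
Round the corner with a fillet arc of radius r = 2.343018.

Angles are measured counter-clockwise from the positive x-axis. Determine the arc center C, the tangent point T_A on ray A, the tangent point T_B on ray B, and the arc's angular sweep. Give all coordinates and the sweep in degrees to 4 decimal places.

bisector direction at 80.7522° = (0.160705,0.987003)
center distance |VC| = r/sin(θ/2) = 2.343018/sin(83.5425°) = 2.357978
C = V + |VC|·bis = (29.3811,-11.9342)
T_A = V + ((C−V)·d_A)·d_A = V + 0.2652·d_A = (29.2670,-14.2744)
T_B = V + ((C−V)·d_B)·d_B = V + 0.2652·d_B = (28.7468,-14.1897)
sweep = 180° − θ = 12.9150°

center=(29.3811,-11.9342) T_A=(29.2670,-14.2744) T_B=(28.7468,-14.1897) sweep=12.9150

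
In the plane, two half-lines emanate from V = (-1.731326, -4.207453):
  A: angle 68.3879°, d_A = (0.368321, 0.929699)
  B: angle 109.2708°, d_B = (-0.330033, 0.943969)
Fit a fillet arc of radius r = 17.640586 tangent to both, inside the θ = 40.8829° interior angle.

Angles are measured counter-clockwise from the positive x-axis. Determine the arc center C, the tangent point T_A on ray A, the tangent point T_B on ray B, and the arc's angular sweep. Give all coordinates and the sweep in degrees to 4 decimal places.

bisector direction at 88.8293° = (0.020430,0.999791)
center distance |VC| = r/sin(θ/2) = 17.640586/sin(20.4414°) = 50.509907
C = V + |VC|·bis = (-0.6994,46.2919)
T_A = V + ((C−V)·d_A)·d_A = V + 47.3293·d_A = (15.7010,39.7945)
T_B = V + ((C−V)·d_B)·d_B = V + 47.3293·d_B = (-17.3516,40.4699)
sweep = 180° − θ = 139.1171°

center=(-0.6994,46.2919) T_A=(15.7010,39.7945) T_B=(-17.3516,40.4699) sweep=139.1171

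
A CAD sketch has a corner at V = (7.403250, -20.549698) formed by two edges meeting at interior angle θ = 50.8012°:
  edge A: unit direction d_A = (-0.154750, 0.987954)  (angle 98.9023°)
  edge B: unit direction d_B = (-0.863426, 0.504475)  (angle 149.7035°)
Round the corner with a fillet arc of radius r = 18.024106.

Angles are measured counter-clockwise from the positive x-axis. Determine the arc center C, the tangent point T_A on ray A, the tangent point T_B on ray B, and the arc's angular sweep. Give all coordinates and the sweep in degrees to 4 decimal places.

center=(-16.2777,14.1615) T_A=(1.5293,16.9507) T_B=(-25.3704,-1.4010) sweep=129.1988

bisector direction at 124.3029° = (-0.563568,0.826070)
center distance |VC| = r/sin(θ/2) = 18.024106/sin(25.4006°) = 42.019660
C = V + |VC|·bis = (-16.2777,14.1615)
T_A = V + ((C−V)·d_A)·d_A = V + 37.9577·d_A = (1.5293,16.9507)
T_B = V + ((C−V)·d_B)·d_B = V + 37.9577·d_B = (-25.3704,-1.4010)
sweep = 180° − θ = 129.1988°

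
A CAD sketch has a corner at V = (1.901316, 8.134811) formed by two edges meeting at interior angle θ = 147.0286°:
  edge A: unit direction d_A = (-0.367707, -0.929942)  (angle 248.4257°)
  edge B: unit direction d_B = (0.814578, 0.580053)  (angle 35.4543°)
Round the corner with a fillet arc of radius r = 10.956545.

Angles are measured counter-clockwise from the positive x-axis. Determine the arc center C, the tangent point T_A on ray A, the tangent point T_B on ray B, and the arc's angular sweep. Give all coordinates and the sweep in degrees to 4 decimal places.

center=(10.8980,1.0907) T_A=(0.7090,5.1195) T_B=(4.5426,10.0156) sweep=32.9714

bisector direction at 321.9400° = (0.787366,-0.616486)
center distance |VC| = r/sin(θ/2) = 10.956545/sin(73.5143°) = 11.426272
C = V + |VC|·bis = (10.8980,1.0907)
T_A = V + ((C−V)·d_A)·d_A = V + 3.2425·d_A = (0.7090,5.1195)
T_B = V + ((C−V)·d_B)·d_B = V + 3.2425·d_B = (4.5426,10.0156)
sweep = 180° − θ = 32.9714°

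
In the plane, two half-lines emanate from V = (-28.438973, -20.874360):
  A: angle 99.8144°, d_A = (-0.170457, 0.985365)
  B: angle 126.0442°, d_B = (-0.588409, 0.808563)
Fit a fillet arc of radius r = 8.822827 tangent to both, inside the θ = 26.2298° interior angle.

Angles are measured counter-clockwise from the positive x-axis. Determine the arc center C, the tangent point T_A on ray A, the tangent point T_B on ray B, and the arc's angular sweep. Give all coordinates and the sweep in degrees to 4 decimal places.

bisector direction at 112.9293° = (-0.389595,0.920986)
center distance |VC| = r/sin(θ/2) = 8.822827/sin(13.1149°) = 38.883423
C = V + |VC|·bis = (-43.5878,14.9367)
T_A = V + ((C−V)·d_A)·d_A = V + 37.8692·d_A = (-34.8941,16.4407)
T_B = V + ((C−V)·d_B)·d_B = V + 37.8692·d_B = (-50.7216,9.7453)
sweep = 180° − θ = 153.7702°

center=(-43.5878,14.9367) T_A=(-34.8941,16.4407) T_B=(-50.7216,9.7453) sweep=153.7702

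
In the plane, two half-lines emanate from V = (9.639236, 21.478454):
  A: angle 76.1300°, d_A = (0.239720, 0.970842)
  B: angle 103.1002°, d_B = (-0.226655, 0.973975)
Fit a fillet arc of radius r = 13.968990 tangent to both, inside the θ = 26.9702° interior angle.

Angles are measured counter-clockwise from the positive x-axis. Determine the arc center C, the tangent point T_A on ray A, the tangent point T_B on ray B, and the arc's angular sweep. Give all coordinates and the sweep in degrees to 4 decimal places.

bisector direction at 89.6151° = (0.006718,0.999977)
center distance |VC| = r/sin(θ/2) = 13.968990/sin(13.4851°) = 59.903259
C = V + |VC|·bis = (10.0416,81.3804)
T_A = V + ((C−V)·d_A)·d_A = V + 58.2518·d_A = (23.6033,78.0317)
T_B = V + ((C−V)·d_B)·d_B = V + 58.2518·d_B = (-3.5638,78.2142)
sweep = 180° − θ = 153.0298°

center=(10.0416,81.3804) T_A=(23.6033,78.0317) T_B=(-3.5638,78.2142) sweep=153.0298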